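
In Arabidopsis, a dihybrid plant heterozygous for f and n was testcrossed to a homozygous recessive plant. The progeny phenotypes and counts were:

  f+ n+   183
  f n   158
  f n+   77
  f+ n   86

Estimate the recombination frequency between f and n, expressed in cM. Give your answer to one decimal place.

The two most frequent classes, f+ n+ (183) and f n (158), are the parental types, so the F1 was f+ n+ / f n.
The recombinant classes are f+ n and f n+: 86 + 77 = 163.
Recombination frequency = 163/504 = 0.3234 ≈ 32.3%, i.e. 32.3 cM.

32.3 cM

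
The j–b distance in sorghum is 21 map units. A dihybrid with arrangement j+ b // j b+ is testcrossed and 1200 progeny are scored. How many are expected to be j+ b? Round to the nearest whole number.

A map distance of 21 map units corresponds to a recombination frequency of 0.210.
The F1 is j+ b / j b+, so j+ b is a parental gamete class with expected frequency (1 − r)/2 = 0.790/2 = 0.3950.
Expected number = 0.3950 × 1200 = 474.00 ≈ 474.

474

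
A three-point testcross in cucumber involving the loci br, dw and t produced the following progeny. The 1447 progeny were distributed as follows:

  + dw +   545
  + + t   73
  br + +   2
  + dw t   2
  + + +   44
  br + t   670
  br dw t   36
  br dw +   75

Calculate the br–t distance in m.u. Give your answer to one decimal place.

The two most frequent reciprocal classes, + dw + and br + t, are the parental types, so the F1 was + dw + / br + t.
The two rarest classes, + dw t and br + +, are the double crossovers. Comparing them with the parentals, only the t allele has switched, so t is the middle locus and the order is dw – t – br.
Crossovers in the t–br interval produce the single-crossover classes br dw + and + + t (75 + 73 = 148) plus the double crossovers (4).
RF(t–br) = (148 + 4) / 1447 = 152/1447 = 0.1050 → 10.5 m.u.

10.5 m.u.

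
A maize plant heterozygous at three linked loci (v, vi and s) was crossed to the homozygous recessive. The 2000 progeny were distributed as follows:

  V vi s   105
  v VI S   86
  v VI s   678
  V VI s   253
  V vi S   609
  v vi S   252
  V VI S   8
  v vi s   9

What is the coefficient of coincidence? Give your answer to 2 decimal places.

0.31

The two most frequent reciprocal classes, V vi S and v VI s, are the parental types, so the F1 was V vi S / v VI s.
The two rarest classes, V VI S and v vi s, are the double crossovers. Comparing them with the parentals, only the vi allele has switched, so vi is the middle locus and the order is s – vi – v.
s–vi: (191 + 17)/2000 = 0.1040; vi–v: (505 + 17)/2000 = 0.2610.
Expected DCO frequency = 0.1040 × 0.2610 ≈ 0.02714; observed = 17/2000 ≈ 0.00850.
Coefficient of coincidence = 0.00850/0.02714 ≈ 0.31.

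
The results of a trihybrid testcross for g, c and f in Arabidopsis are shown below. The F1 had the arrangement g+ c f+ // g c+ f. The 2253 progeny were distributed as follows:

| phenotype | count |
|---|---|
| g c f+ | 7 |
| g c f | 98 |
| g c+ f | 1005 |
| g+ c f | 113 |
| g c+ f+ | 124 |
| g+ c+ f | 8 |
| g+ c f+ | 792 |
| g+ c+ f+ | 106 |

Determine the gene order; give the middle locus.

The two rarest classes, g c f+ and g+ c+ f, are the double crossovers. Comparing them with the parentals, only the g allele has switched, so g is the middle locus and the order is c – g – f.

g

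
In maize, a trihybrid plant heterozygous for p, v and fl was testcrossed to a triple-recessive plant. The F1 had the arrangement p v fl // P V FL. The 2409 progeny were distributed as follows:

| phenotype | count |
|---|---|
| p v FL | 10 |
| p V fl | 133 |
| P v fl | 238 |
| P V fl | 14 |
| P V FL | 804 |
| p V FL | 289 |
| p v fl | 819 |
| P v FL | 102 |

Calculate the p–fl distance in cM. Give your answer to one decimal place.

22.9 cM

The two rarest classes, p v FL and P V fl, are the double crossovers. Comparing them with the parentals, only the fl allele has switched, so fl is the middle locus and the order is p – fl – v.
Crossovers in the p–fl interval produce the single-crossover classes P v fl and p V FL (238 + 289 = 527) plus the double crossovers (24).
RF(p–fl) = (527 + 24) / 2409 = 551/2409 = 0.2287 → 22.9 cM.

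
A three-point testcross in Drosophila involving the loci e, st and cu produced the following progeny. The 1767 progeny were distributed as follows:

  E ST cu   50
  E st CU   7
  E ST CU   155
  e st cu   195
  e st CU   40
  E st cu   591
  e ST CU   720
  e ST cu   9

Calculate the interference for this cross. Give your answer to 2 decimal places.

The two most frequent reciprocal classes, E st cu and e ST CU, are the parental types, so the F1 was E st cu / e ST CU.
The two rarest classes, E st CU and e ST cu, are the double crossovers. Comparing them with the parentals, only the cu allele has switched, so cu is the middle locus and the order is st – cu – e.
st–cu: (90 + 16)/1767 = 0.0600; cu–e: (350 + 16)/1767 = 0.2071.
Expected DCO frequency = 0.0600 × 0.2071 ≈ 0.01243; observed = 16/1767 ≈ 0.00905.
Coefficient of coincidence = 0.00905/0.01243 ≈ 0.73; interference = 1 − 0.73 = 0.27.

0.27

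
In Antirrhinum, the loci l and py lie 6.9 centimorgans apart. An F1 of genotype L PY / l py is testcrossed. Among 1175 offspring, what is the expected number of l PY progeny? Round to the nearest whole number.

41

A map distance of 6.9 centimorgans corresponds to a recombination frequency of 0.069.
The F1 is L PY / l py, so l PY is a recombinant gamete class with expected frequency r/2 = 0.069/2 = 0.0345.
Expected number = 0.0345 × 1175 = 40.54 ≈ 41.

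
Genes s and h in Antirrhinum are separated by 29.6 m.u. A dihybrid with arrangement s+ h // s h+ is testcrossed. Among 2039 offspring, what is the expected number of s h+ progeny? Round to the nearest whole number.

718

A map distance of 29.6 m.u. corresponds to a recombination frequency of 0.296.
The F1 is s+ h / s h+, so s h+ is a parental gamete class with expected frequency (1 − r)/2 = 0.704/2 = 0.3520.
Expected number = 0.3520 × 2039 = 717.73 ≈ 718.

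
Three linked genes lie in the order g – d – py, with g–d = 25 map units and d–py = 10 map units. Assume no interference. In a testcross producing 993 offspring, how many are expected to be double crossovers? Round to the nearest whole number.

Map distances give recombination frequencies of 0.250 and 0.100 for the two intervals.
With no interference, expected double-crossover frequency = 0.250 × 0.100 = 0.02500.
Expected number = 0.02500 × 993 = 24.83 ≈ 25.

25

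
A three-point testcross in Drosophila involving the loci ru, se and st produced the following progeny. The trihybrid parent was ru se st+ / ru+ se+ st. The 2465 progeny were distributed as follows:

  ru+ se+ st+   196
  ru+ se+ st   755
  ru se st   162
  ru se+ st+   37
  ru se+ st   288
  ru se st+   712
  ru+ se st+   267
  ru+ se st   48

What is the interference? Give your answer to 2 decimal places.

The two rarest classes, ru se+ st+ and ru+ se st, are the double crossovers. Comparing them with the parentals, only the se allele has switched, so se is the middle locus and the order is st – se – ru.
st–se: (358 + 85)/2465 = 0.1797; se–ru: (555 + 85)/2465 = 0.2596.
Expected DCO frequency = 0.1797 × 0.2596 ≈ 0.04665; observed = 85/2465 ≈ 0.03448.
Coefficient of coincidence = 0.03448/0.04665 ≈ 0.74; interference = 1 − 0.74 = 0.26.

0.26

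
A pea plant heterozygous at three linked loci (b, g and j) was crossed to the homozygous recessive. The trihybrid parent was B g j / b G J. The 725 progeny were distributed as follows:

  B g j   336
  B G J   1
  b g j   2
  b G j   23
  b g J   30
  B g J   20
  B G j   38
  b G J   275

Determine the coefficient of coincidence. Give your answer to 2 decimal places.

0.67

The two rarest classes, b g j and B G J, are the double crossovers. Comparing them with the parentals, only the b allele has switched, so b is the middle locus and the order is j – b – g.
j–b: (43 + 3)/725 = 0.0634; b–g: (68 + 3)/725 = 0.0979.
Expected DCO frequency = 0.0634 × 0.0979 ≈ 0.00621; observed = 3/725 ≈ 0.00414.
Coefficient of coincidence = 0.00414/0.00621 ≈ 0.67.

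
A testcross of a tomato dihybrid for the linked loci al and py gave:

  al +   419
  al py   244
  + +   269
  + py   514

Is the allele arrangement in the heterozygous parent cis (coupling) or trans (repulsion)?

trans

The two most frequent classes are + py (514) and al + (419); these are the parental (non-recombinant) types.
So the F1 carried + py on one chromosome and al + on the other — the recessive alleles are on opposite chromosomes (trans / repulsion).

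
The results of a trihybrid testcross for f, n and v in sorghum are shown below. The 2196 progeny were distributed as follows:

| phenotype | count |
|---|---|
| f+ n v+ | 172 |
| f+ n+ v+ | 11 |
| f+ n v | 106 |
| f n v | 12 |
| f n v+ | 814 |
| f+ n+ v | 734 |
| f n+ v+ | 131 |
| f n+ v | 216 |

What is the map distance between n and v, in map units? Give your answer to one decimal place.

The two most frequent reciprocal classes, f+ n+ v and f n v+, are the parental types, so the F1 was f+ n+ v / f n v+.
The two rarest classes, f+ n+ v+ and f n v, are the double crossovers. Comparing them with the parentals, only the v allele has switched, so v is the middle locus and the order is n – v – f.
Crossovers in the n–v interval produce the single-crossover classes f+ n v and f n+ v+ (106 + 131 = 237) plus the double crossovers (23).
RF(n–v) = (237 + 23) / 2196 = 260/2196 = 0.1184 → 11.8 map units.

11.8 map units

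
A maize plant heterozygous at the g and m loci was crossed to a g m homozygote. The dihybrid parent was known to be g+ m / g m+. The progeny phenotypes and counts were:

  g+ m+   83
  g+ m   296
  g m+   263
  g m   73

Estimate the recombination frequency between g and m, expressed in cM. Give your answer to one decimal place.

21.8 cM

The recombinant classes are g+ m+ and g m: 83 + 73 = 156.
Recombination frequency = 156/715 = 0.2182 ≈ 21.8%, i.e. 21.8 cM.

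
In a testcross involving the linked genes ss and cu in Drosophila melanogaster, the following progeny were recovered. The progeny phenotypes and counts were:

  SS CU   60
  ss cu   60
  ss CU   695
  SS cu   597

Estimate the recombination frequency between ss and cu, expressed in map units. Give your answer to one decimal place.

8.5 map units

The two most frequent classes, SS cu (597) and ss CU (695), are the parental types, so the F1 was SS cu / ss CU.
The recombinant classes are SS CU and ss cu: 60 + 60 = 120.
Recombination frequency = 120/1412 = 0.0850 ≈ 8.5%, i.e. 8.5 map units.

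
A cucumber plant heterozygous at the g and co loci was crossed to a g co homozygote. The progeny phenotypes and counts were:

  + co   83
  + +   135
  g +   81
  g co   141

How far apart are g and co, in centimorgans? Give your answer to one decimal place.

37.3 centimorgans

The two most frequent classes, + + (135) and g co (141), are the parental types, so the F1 was + + / g co.
The recombinant classes are + co and g +: 83 + 81 = 164.
Recombination frequency = 164/440 = 0.3727 ≈ 37.3%, i.e. 37.3 centimorgans.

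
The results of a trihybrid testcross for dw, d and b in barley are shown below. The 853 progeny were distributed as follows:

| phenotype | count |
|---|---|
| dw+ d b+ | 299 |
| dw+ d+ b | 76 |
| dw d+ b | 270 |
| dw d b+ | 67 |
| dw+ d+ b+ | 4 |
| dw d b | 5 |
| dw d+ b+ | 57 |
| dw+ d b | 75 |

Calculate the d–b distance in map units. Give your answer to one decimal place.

The two most frequent reciprocal classes, dw d+ b and dw+ d b+, are the parental types, so the F1 was dw d+ b / dw+ d b+.
The two rarest classes, dw d b and dw+ d+ b+, are the double crossovers. Comparing them with the parentals, only the d allele has switched, so d is the middle locus and the order is b – d – dw.
Crossovers in the b–d interval produce the single-crossover classes dw d+ b+ and dw+ d b (57 + 75 = 132) plus the double crossovers (9).
RF(b–d) = (132 + 9) / 853 = 141/853 = 0.1653 → 16.5 map units.

16.5 map units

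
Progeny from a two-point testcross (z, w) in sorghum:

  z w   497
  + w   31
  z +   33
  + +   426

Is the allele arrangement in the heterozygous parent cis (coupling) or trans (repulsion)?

The two most frequent classes are + + (426) and z w (497); these are the parental (non-recombinant) types.
So the F1 carried + + on one chromosome and z w on the other — the recessive alleles are on the same chromosome (cis / coupling).

cis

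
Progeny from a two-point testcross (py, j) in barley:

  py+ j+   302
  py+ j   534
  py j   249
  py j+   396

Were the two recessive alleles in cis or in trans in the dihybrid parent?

trans

The two most frequent classes are py+ j (534) and py j+ (396); these are the parental (non-recombinant) types.
So the F1 carried py+ j on one chromosome and py j+ on the other — the recessive alleles are on opposite chromosomes (trans / repulsion).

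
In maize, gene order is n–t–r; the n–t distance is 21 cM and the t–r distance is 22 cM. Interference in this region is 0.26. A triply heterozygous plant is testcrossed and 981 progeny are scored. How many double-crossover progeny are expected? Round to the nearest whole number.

Map distances give recombination frequencies of 0.210 and 0.220 for the two intervals.
With interference 0.26 (so coincidence = 0.74), expected double-crossover frequency = 0.210 × 0.220 × 0.74 = 0.03419.
Expected number = 0.03419 × 981 = 33.54 ≈ 34.

34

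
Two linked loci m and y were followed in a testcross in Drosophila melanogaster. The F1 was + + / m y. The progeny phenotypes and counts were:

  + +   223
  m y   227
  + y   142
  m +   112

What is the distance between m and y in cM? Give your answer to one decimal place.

The recombinant classes are + y and m +: 142 + 112 = 254.
Recombination frequency = 254/704 = 0.3608 ≈ 36.1%, i.e. 36.1 cM.

36.1 cM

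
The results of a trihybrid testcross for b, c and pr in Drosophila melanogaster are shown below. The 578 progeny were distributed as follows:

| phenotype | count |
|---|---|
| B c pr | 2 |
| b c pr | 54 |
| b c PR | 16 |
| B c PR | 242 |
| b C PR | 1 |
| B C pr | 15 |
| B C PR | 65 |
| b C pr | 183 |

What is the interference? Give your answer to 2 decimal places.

0.58

The two most frequent reciprocal classes, B c PR and b C pr, are the parental types, so the F1 was B c PR / b C pr.
The two rarest classes, B c pr and b C PR, are the double crossovers. Comparing them with the parentals, only the pr allele has switched, so pr is the middle locus and the order is b – pr – c.
b–pr: (31 + 3)/578 = 0.0588; pr–c: (119 + 3)/578 = 0.2111.
Expected DCO frequency = 0.0588 × 0.2111 ≈ 0.01241; observed = 3/578 ≈ 0.00519.
Coefficient of coincidence = 0.00519/0.01241 ≈ 0.42; interference = 1 − 0.42 = 0.58.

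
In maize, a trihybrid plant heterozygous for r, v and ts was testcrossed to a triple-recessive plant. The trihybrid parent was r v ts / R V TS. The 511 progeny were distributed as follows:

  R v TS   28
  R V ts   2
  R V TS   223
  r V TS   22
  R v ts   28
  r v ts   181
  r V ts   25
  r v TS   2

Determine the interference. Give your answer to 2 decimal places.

The two rarest classes, r v TS and R V ts, are the double crossovers. Comparing them with the parentals, only the ts allele has switched, so ts is the middle locus and the order is v – ts – r.
v–ts: (53 + 4)/511 = 0.1115; ts–r: (50 + 4)/511 = 0.1057.
Expected DCO frequency = 0.1115 × 0.1057 ≈ 0.01179; observed = 4/511 ≈ 0.00783.
Coefficient of coincidence = 0.00783/0.01179 ≈ 0.66; interference = 1 − 0.66 = 0.34.

0.34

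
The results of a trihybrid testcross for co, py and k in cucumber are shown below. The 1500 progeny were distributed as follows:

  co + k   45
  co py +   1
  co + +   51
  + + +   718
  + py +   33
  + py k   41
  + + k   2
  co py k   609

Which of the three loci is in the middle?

The two most frequent reciprocal classes, co py k and + + +, are the parental types, so the F1 was co py k / + + +.
The two rarest classes, co py + and + + k, are the double crossovers. Comparing them with the parentals, only the k allele has switched, so k is the middle locus and the order is py – k – co.

k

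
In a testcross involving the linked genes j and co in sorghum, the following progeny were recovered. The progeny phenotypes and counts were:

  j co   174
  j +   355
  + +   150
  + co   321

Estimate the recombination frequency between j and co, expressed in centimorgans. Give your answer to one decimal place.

32.4 centimorgans

The two most frequent classes, + co (321) and j + (355), are the parental types, so the F1 was + co / j +.
The recombinant classes are + + and j co: 150 + 174 = 324.
Recombination frequency = 324/1000 = 0.3240 ≈ 32.4%, i.e. 32.4 centimorgans.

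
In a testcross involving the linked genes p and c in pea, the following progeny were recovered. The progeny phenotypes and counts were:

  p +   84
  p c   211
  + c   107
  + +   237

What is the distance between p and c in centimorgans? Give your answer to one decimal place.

29.9 centimorgans

The two most frequent classes, + + (237) and p c (211), are the parental types, so the F1 was + + / p c.
The recombinant classes are + c and p +: 107 + 84 = 191.
Recombination frequency = 191/639 = 0.2989 ≈ 29.9%, i.e. 29.9 centimorgans.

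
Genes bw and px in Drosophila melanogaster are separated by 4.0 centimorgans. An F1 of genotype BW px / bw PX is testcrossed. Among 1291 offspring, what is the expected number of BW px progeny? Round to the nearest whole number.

A map distance of 4.0 centimorgans corresponds to a recombination frequency of 0.040.
The F1 is BW px / bw PX, so BW px is a parental gamete class with expected frequency (1 − r)/2 = 0.960/2 = 0.4800.
Expected number = 0.4800 × 1291 = 619.68 ≈ 620.

620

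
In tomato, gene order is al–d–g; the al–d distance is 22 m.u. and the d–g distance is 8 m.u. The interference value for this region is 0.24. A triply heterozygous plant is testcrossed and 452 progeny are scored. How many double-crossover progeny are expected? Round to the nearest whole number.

Map distances give recombination frequencies of 0.220 and 0.080 for the two intervals.
With interference 0.24 (so coincidence = 0.76), expected double-crossover frequency = 0.220 × 0.080 × 0.76 = 0.01338.
Expected number = 0.01338 × 452 = 6.05 ≈ 6.

6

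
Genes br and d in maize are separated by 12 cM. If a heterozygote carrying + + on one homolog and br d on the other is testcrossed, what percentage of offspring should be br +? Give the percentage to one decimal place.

A map distance of 12 cM corresponds to a recombination frequency of 0.120.
The F1 is + + / br d, so br + is a recombinant gamete class with expected frequency r/2 = 0.120/2 = 0.0600.
That is 0.0600 = 6.0% of the progeny.

6.0%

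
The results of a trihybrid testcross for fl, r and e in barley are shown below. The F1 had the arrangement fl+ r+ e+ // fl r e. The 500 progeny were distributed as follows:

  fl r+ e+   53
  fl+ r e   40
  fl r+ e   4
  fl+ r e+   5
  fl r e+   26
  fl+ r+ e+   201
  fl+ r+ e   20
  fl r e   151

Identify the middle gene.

r

The two rarest classes, fl+ r e+ and fl r+ e, are the double crossovers. Comparing them with the parentals, only the r allele has switched, so r is the middle locus and the order is fl – r – e.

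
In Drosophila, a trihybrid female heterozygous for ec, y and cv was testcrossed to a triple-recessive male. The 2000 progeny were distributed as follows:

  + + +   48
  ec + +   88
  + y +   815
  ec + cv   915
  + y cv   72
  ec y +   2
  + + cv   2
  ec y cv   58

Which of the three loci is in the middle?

ec

The two most frequent reciprocal classes, + y + and ec + cv, are the parental types, so the F1 was + y + / ec + cv.
The two rarest classes, ec y + and + + cv, are the double crossovers. Comparing them with the parentals, only the ec allele has switched, so ec is the middle locus and the order is cv – ec – y.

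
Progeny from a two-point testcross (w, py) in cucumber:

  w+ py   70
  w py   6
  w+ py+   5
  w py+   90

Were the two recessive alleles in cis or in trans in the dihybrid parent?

The two most frequent classes are w+ py (70) and w py+ (90); these are the parental (non-recombinant) types.
So the F1 carried w+ py on one chromosome and w py+ on the other — the recessive alleles are on opposite chromosomes (trans / repulsion).

trans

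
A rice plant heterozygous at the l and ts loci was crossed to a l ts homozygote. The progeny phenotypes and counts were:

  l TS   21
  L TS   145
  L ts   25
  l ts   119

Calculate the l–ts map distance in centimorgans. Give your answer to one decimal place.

14.8 centimorgans

The two most frequent classes, L TS (145) and l ts (119), are the parental types, so the F1 was L TS / l ts.
The recombinant classes are L ts and l TS: 25 + 21 = 46.
Recombination frequency = 46/310 = 0.1484 ≈ 14.8%, i.e. 14.8 centimorgans.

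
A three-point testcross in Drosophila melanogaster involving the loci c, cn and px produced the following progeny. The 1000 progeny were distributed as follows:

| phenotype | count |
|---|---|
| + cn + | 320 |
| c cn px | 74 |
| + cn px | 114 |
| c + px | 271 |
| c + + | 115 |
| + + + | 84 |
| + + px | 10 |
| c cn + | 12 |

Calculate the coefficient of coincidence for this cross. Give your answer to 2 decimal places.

0.49

The two most frequent reciprocal classes, + cn + and c + px, are the parental types, so the F1 was + cn + / c + px.
The two rarest classes, c cn + and + + px, are the double crossovers. Comparing them with the parentals, only the c allele has switched, so c is the middle locus and the order is cn – c – px.
cn–c: (158 + 22)/1000 = 0.1800; c–px: (229 + 22)/1000 = 0.2510.
Expected DCO frequency = 0.1800 × 0.2510 ≈ 0.04518; observed = 22/1000 ≈ 0.02200.
Coefficient of coincidence = 0.02200/0.04518 ≈ 0.49.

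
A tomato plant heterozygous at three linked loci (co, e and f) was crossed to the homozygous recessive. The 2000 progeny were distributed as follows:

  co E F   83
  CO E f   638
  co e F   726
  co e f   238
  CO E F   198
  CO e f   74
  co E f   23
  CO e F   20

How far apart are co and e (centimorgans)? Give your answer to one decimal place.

10.0 centimorgans

The two most frequent reciprocal classes, co e F and CO E f, are the parental types, so the F1 was co e F / CO E f.
The two rarest classes, CO e F and co E f, are the double crossovers. Comparing them with the parentals, only the co allele has switched, so co is the middle locus and the order is e – co – f.
Crossovers in the e–co interval produce the single-crossover classes co E F and CO e f (83 + 74 = 157) plus the double crossovers (43).
RF(e–co) = (157 + 43) / 2000 = 200/2000 = 0.1000 → 10.0 centimorgans.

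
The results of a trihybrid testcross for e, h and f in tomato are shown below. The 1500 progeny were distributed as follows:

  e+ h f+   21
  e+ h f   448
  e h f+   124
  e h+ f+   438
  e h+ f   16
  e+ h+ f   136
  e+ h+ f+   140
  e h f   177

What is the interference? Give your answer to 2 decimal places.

0.47

The two most frequent reciprocal classes, e+ h f and e h+ f+, are the parental types, so the F1 was e+ h f / e h+ f+.
The two rarest classes, e+ h f+ and e h+ f, are the double crossovers. Comparing them with the parentals, only the f allele has switched, so f is the middle locus and the order is h – f – e.
h–f: (260 + 37)/1500 = 0.1980; f–e: (317 + 37)/1500 = 0.2360.
Expected DCO frequency = 0.1980 × 0.2360 ≈ 0.04673; observed = 37/1500 ≈ 0.02467.
Coefficient of coincidence = 0.02467/0.04673 ≈ 0.53; interference = 1 − 0.53 = 0.47.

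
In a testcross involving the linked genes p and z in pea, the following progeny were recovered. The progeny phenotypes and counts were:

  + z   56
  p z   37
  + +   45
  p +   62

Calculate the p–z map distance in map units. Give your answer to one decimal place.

The two most frequent classes, + z (56) and p + (62), are the parental types, so the F1 was + z / p +.
The recombinant classes are + + and p z: 45 + 37 = 82.
Recombination frequency = 82/200 = 0.4100 ≈ 41.0%, i.e. 41.0 map units.

41.0 map units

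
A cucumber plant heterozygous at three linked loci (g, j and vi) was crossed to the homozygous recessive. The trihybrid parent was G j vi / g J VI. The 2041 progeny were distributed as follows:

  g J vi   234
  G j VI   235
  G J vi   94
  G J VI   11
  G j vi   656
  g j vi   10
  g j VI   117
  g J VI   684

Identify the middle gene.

g

The two rarest classes, g j vi and G J VI, are the double crossovers. Comparing them with the parentals, only the g allele has switched, so g is the middle locus and the order is vi – g – j.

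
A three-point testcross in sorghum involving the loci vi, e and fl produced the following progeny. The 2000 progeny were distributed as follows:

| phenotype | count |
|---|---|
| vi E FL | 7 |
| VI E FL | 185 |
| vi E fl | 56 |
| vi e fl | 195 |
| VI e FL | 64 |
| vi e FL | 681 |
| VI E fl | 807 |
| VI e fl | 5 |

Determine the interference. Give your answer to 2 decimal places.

The two most frequent reciprocal classes, VI E fl and vi e FL, are the parental types, so the F1 was VI E fl / vi e FL.
The two rarest classes, VI e fl and vi E FL, are the double crossovers. Comparing them with the parentals, only the e allele has switched, so e is the middle locus and the order is fl – e – vi.
fl–e: (380 + 12)/2000 = 0.1960; e–vi: (120 + 12)/2000 = 0.0660.
Expected DCO frequency = 0.1960 × 0.0660 ≈ 0.01294; observed = 12/2000 ≈ 0.00600.
Coefficient of coincidence = 0.00600/0.01294 ≈ 0.46; interference = 1 − 0.46 = 0.54.

0.54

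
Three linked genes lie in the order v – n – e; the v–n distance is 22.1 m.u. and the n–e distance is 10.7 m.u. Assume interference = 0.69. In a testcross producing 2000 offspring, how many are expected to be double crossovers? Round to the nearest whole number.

Map distances give recombination frequencies of 0.221 and 0.107 for the two intervals.
With interference 0.69 (so coincidence = 0.31), expected double-crossover frequency = 0.221 × 0.107 × 0.31 = 0.00733.
Expected number = 0.00733 × 2000 = 14.66 ≈ 15.

15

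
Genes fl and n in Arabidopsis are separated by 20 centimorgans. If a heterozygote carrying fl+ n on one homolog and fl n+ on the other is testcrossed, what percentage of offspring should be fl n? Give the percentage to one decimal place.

A map distance of 20 centimorgans corresponds to a recombination frequency of 0.200.
The F1 is fl+ n / fl n+, so fl n is a recombinant gamete class with expected frequency r/2 = 0.200/2 = 0.1000.
That is 0.1000 = 10.0% of the progeny.

10.0%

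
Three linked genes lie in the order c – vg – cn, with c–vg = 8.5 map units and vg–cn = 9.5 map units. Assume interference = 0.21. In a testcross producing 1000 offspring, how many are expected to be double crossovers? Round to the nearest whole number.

Map distances give recombination frequencies of 0.085 and 0.095 for the two intervals.
With interference 0.21 (so coincidence = 0.79), expected double-crossover frequency = 0.085 × 0.095 × 0.79 = 0.00638.
Expected number = 0.00638 × 1000 = 6.38 ≈ 6.

6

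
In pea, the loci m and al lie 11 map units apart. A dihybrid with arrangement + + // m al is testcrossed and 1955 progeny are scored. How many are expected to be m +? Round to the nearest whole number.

A map distance of 11 map units corresponds to a recombination frequency of 0.110.
The F1 is + + / m al, so m + is a recombinant gamete class with expected frequency r/2 = 0.110/2 = 0.0550.
Expected number = 0.0550 × 1955 = 107.53 ≈ 108.

108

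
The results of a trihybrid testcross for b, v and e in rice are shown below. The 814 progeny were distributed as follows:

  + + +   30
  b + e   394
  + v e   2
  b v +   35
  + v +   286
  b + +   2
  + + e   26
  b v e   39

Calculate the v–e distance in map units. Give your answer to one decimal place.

9.0 map units

The two most frequent reciprocal classes, + v + and b + e, are the parental types, so the F1 was + v + / b + e.
The two rarest classes, + v e and b + +, are the double crossovers. Comparing them with the parentals, only the e allele has switched, so e is the middle locus and the order is b – e – v.
Crossovers in the e–v interval produce the single-crossover classes + + + and b v e (30 + 39 = 69) plus the double crossovers (4).
RF(e–v) = (69 + 4) / 814 = 73/814 = 0.0897 → 9.0 map units.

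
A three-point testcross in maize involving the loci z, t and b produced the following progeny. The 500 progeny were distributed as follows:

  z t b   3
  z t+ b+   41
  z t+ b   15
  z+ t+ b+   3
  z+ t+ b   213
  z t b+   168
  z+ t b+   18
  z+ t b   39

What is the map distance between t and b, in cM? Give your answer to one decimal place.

17.2 cM

The two most frequent reciprocal classes, z t b+ and z+ t+ b, are the parental types, so the F1 was z t b+ / z+ t+ b.
The two rarest classes, z t b and z+ t+ b+, are the double crossovers. Comparing them with the parentals, only the b allele has switched, so b is the middle locus and the order is t – b – z.
Crossovers in the t–b interval produce the single-crossover classes z t+ b+ and z+ t b (41 + 39 = 80) plus the double crossovers (6).
RF(t–b) = (80 + 6) / 500 = 86/500 = 0.1720 → 17.2 cM.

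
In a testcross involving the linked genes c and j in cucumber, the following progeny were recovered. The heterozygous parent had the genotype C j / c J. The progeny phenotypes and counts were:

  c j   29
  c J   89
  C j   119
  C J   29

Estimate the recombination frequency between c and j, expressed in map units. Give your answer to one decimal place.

The recombinant classes are C J and c j: 29 + 29 = 58.
Recombination frequency = 58/266 = 0.2180 ≈ 21.8%, i.e. 21.8 map units.

21.8 map units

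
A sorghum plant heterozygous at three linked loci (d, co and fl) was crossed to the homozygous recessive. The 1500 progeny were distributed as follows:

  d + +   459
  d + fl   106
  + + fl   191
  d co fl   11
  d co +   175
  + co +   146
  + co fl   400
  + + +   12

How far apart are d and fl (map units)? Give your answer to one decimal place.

The two most frequent reciprocal classes, d + + and + co fl, are the parental types, so the F1 was d + + / + co fl.
The two rarest classes, + + + and d co fl, are the double crossovers. Comparing them with the parentals, only the d allele has switched, so d is the middle locus and the order is fl – d – co.
Crossovers in the fl–d interval produce the single-crossover classes d + fl and + co + (106 + 146 = 252) plus the double crossovers (23).
RF(fl–d) = (252 + 23) / 1500 = 275/1500 = 0.1833 → 18.3 map units.

18.3 map units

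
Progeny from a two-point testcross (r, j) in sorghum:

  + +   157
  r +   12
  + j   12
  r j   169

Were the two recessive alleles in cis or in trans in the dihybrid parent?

cis

The two most frequent classes are + + (157) and r j (169); these are the parental (non-recombinant) types.
So the F1 carried + + on one chromosome and r j on the other — the recessive alleles are on the same chromosome (cis / coupling).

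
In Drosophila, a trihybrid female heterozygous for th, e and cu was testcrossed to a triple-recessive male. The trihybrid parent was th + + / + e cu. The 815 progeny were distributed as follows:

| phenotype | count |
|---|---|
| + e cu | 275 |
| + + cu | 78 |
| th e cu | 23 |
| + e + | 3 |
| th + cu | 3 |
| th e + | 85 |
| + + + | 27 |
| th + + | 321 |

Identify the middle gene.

The two rarest classes, th + cu and + e +, are the double crossovers. Comparing them with the parentals, only the cu allele has switched, so cu is the middle locus and the order is th – cu – e.

cu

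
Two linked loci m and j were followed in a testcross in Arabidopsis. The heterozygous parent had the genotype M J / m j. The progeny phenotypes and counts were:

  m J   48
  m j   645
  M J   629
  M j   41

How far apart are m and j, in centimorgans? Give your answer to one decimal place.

The recombinant classes are M j and m J: 41 + 48 = 89.
Recombination frequency = 89/1363 = 0.0653 ≈ 6.5%, i.e. 6.5 centimorgans.

6.5 centimorgans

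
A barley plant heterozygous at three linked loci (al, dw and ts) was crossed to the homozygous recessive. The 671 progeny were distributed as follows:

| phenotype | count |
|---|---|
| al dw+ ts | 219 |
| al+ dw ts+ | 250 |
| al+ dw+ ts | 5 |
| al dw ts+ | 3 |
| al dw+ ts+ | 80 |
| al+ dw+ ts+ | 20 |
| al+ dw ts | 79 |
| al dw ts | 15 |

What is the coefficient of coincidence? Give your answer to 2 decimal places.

0.75

The two most frequent reciprocal classes, al+ dw ts+ and al dw+ ts, are the parental types, so the F1 was al+ dw ts+ / al dw+ ts.
The two rarest classes, al dw ts+ and al+ dw+ ts, are the double crossovers. Comparing them with the parentals, only the al allele has switched, so al is the middle locus and the order is dw – al – ts.
dw–al: (35 + 8)/671 = 0.0641; al–ts: (159 + 8)/671 = 0.2489.
Expected DCO frequency = 0.0641 × 0.2489 ≈ 0.01595; observed = 8/671 ≈ 0.01192.
Coefficient of coincidence = 0.01192/0.01595 ≈ 0.75.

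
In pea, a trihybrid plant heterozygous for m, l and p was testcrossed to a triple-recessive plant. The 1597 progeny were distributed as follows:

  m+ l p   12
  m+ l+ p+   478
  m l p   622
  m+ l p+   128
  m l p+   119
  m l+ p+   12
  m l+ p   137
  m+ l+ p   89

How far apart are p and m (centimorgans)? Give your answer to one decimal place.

14.5 centimorgans

The two most frequent reciprocal classes, m+ l+ p+ and m l p, are the parental types, so the F1 was m+ l+ p+ / m l p.
The two rarest classes, m l+ p+ and m+ l p, are the double crossovers. Comparing them with the parentals, only the m allele has switched, so m is the middle locus and the order is l – m – p.
Crossovers in the m–p interval produce the single-crossover classes m+ l+ p and m l p+ (89 + 119 = 208) plus the double crossovers (24).
RF(m–p) = (208 + 24) / 1597 = 232/1597 = 0.1453 → 14.5 centimorgans.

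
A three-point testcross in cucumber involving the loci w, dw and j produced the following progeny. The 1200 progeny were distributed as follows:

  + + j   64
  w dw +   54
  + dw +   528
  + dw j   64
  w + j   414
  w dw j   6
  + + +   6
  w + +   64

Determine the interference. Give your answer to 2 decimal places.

The two most frequent reciprocal classes, + dw + and w + j, are the parental types, so the F1 was + dw + / w + j.
The two rarest classes, + + + and w dw j, are the double crossovers. Comparing them with the parentals, only the dw allele has switched, so dw is the middle locus and the order is w – dw – j.
w–dw: (118 + 12)/1200 = 0.1083; dw–j: (128 + 12)/1200 = 0.1167.
Expected DCO frequency = 0.1083 × 0.1167 ≈ 0.01264; observed = 12/1200 ≈ 0.01000.
Coefficient of coincidence = 0.01000/0.01264 ≈ 0.79; interference = 1 − 0.79 = 0.21.

0.21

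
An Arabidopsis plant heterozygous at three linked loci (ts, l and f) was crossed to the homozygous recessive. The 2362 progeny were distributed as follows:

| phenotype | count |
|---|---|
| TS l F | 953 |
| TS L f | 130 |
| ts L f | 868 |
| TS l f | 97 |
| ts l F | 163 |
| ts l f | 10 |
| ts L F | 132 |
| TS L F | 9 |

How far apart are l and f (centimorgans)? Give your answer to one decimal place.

The two most frequent reciprocal classes, ts L f and TS l F, are the parental types, so the F1 was ts L f / TS l F.
The two rarest classes, ts l f and TS L F, are the double crossovers. Comparing them with the parentals, only the l allele has switched, so l is the middle locus and the order is f – l – ts.
Crossovers in the f–l interval produce the single-crossover classes ts L F and TS l f (132 + 97 = 229) plus the double crossovers (19).
RF(f–l) = (229 + 19) / 2362 = 248/2362 = 0.1050 → 10.5 centimorgans.

10.5 centimorgans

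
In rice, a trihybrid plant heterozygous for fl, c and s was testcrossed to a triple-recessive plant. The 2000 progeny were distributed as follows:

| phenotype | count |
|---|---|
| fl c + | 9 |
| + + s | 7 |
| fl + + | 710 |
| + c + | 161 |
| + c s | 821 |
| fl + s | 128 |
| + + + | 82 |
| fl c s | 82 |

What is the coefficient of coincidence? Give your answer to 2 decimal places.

The two most frequent reciprocal classes, + c s and fl + +, are the parental types, so the F1 was + c s / fl + +.
The two rarest classes, + + s and fl c +, are the double crossovers. Comparing them with the parentals, only the c allele has switched, so c is the middle locus and the order is fl – c – s.
fl–c: (164 + 16)/2000 = 0.0900; c–s: (289 + 16)/2000 = 0.1525.
Expected DCO frequency = 0.0900 × 0.1525 ≈ 0.01372; observed = 16/2000 ≈ 0.00800.
Coefficient of coincidence = 0.00800/0.01372 ≈ 0.58.

0.58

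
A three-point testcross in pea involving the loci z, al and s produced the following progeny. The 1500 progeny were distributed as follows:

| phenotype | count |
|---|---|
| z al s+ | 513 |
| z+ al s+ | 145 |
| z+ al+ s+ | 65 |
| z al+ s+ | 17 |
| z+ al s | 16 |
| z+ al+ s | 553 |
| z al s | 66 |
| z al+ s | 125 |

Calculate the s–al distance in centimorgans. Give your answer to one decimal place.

10.9 centimorgans

The two most frequent reciprocal classes, z al s+ and z+ al+ s, are the parental types, so the F1 was z al s+ / z+ al+ s.
The two rarest classes, z al+ s+ and z+ al s, are the double crossovers. Comparing them with the parentals, only the al allele has switched, so al is the middle locus and the order is z – al – s.
Crossovers in the al–s interval produce the single-crossover classes z al s and z+ al+ s+ (66 + 65 = 131) plus the double crossovers (33).
RF(al–s) = (131 + 33) / 1500 = 164/1500 = 0.1093 → 10.9 centimorgans.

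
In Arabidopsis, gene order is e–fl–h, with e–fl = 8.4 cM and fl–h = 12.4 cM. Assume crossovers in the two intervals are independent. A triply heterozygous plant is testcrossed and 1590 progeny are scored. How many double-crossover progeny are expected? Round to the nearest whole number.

17

Map distances give recombination frequencies of 0.084 and 0.124 for the two intervals.
With no interference, expected double-crossover frequency = 0.084 × 0.124 = 0.01042.
Expected number = 0.01042 × 1590 = 16.56 ≈ 17.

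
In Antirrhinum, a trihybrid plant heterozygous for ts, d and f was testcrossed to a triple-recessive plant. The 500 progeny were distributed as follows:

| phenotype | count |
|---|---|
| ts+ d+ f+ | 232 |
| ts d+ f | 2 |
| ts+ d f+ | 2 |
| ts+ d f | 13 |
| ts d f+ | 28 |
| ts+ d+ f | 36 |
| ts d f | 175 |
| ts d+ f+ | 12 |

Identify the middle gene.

d

The two most frequent reciprocal classes, ts+ d+ f+ and ts d f, are the parental types, so the F1 was ts+ d+ f+ / ts d f.
The two rarest classes, ts+ d f+ and ts d+ f, are the double crossovers. Comparing them with the parentals, only the d allele has switched, so d is the middle locus and the order is ts – d – f.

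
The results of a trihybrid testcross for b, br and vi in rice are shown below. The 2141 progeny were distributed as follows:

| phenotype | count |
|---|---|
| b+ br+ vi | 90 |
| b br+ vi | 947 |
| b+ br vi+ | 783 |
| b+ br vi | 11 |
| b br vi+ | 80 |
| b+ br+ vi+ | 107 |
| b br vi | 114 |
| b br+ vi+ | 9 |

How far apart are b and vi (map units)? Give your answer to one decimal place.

8.9 map units

The two most frequent reciprocal classes, b+ br vi+ and b br+ vi, are the parental types, so the F1 was b+ br vi+ / b br+ vi.
The two rarest classes, b+ br vi and b br+ vi+, are the double crossovers. Comparing them with the parentals, only the vi allele has switched, so vi is the middle locus and the order is b – vi – br.
Crossovers in the b–vi interval produce the single-crossover classes b br vi+ and b+ br+ vi (80 + 90 = 170) plus the double crossovers (20).
RF(b–vi) = (170 + 20) / 2141 = 190/2141 = 0.0887 → 8.9 map units.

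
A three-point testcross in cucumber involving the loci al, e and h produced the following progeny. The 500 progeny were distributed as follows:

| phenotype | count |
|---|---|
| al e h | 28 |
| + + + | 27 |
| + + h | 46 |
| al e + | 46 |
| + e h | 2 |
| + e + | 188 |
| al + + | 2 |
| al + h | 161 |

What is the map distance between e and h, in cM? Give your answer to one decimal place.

The two most frequent reciprocal classes, + e + and al + h, are the parental types, so the F1 was + e + / al + h.
The two rarest classes, + e h and al + +, are the double crossovers. Comparing them with the parentals, only the h allele has switched, so h is the middle locus and the order is e – h – al.
Crossovers in the e–h interval produce the single-crossover classes + + + and al e h (27 + 28 = 55) plus the double crossovers (4).
RF(e–h) = (55 + 4) / 500 = 59/500 = 0.1180 → 11.8 cM.

11.8 cM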